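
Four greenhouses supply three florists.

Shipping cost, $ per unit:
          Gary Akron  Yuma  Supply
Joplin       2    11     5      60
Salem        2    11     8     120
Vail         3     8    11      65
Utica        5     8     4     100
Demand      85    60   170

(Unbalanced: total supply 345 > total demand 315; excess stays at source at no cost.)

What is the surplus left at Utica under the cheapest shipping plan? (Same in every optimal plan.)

Minimum-cost shipments:
  Joplin to Yuma: 60 × $5 = $300
  Salem to Gary: 85 × $2 = $170
  Salem to Yuma: 10 × $8 = $80
  Vail to Akron: 60 × $8 = $480
  Utica to Yuma: 100 × $4 = $400
Total cost = $1430.
Utica ships 100 of its 100, leaving 0.

0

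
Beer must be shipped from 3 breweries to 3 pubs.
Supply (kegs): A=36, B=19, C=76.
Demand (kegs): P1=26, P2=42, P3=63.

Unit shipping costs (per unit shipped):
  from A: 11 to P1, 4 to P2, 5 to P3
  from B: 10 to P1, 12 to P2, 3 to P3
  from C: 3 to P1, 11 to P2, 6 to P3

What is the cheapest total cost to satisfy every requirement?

An optimal shipping plan:
  A–P2: 36 × 4 = 144
  B–P3: 19 × 3 = 57
  C–P1: 26 × 3 = 78
  C–P2: 6 × 11 = 66
  C–P3: 44 × 6 = 264
Total = 144 + 57 + 78 + 66 + 264 = 609.
(Supply check: A ships 36; B ships 19; C ships 76.)

609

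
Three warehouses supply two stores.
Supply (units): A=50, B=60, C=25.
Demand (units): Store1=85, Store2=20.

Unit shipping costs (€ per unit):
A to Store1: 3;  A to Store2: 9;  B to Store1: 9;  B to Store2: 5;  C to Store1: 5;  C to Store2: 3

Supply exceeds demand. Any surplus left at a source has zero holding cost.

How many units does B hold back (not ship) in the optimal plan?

Minimum-cost shipments:
  A–Store1: 50 units
  B–Store1: 10 units
  B–Store2: 20 units
  C–Store1: 25 units
Total cost = €465.
B ships 30 of its 60, leaving 30.

30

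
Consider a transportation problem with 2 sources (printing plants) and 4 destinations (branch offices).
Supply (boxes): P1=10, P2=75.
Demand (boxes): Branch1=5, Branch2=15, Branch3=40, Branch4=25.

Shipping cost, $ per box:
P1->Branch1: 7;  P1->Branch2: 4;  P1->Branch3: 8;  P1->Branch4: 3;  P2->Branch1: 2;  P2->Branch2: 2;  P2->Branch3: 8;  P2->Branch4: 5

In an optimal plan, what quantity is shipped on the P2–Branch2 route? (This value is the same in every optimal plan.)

Solving gives:
  P1 to Branch4: 10 × $3 = $30
  P2 to Branch1: 5 × $2 = $10
  P2 to Branch2: 15 × $2 = $30
  P2 to Branch3: 40 × $8 = $320
  P2 to Branch4: 15 × $5 = $75
Total cost = $465.
So P2→Branch2 carries 15 boxes.

15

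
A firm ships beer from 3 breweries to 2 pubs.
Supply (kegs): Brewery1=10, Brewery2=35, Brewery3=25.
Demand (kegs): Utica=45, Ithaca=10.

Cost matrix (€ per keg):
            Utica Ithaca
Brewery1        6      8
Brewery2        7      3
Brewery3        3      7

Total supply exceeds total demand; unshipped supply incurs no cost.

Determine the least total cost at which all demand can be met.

235

Optimal allocation:
  Brewery1→Utica: 10 kegs
  Brewery2→Utica: 10 kegs
  Brewery2→Ithaca: 10 kegs
  Brewery3→Utica: 25 kegs
Total cost = €235.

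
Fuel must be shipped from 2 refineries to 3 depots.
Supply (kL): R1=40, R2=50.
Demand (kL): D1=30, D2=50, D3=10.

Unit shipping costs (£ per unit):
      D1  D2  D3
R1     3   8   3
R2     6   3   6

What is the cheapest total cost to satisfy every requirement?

A cheapest plan:
  R1→D1: 30 × £3 = £90
  R1→D3: 10 × £3 = £30
  R2→D2: 50 × £3 = £150
Total = 90 + 30 + 150 = £270.
(Supply check: R1 ships 40; R2 ships 50.)

270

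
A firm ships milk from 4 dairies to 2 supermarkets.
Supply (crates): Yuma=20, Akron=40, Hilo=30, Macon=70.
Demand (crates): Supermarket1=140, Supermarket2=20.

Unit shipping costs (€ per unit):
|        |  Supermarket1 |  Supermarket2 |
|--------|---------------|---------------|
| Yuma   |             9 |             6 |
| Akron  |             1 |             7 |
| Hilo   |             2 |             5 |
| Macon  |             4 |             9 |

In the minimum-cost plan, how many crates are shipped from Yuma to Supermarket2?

Solving gives:
  Yuma→Supermarket2: 20 × €6 = €120
  Akron→Supermarket1: 40 × €1 = €40
  Hilo→Supermarket1: 30 × €2 = €60
  Macon→Supermarket1: 70 × €4 = €280
Total cost = €500.
So Yuma→Supermarket2 carries 20 crates.

20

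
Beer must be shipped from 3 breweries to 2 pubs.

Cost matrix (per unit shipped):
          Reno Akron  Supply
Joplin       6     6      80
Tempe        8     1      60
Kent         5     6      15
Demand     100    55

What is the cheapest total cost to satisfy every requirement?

650

An optimal shipping plan:
  Joplin->Reno: 80 kegs
  Tempe->Reno: 5 kegs
  Tempe->Akron: 55 kegs
  Kent->Reno: 15 kegs
Total cost = 650.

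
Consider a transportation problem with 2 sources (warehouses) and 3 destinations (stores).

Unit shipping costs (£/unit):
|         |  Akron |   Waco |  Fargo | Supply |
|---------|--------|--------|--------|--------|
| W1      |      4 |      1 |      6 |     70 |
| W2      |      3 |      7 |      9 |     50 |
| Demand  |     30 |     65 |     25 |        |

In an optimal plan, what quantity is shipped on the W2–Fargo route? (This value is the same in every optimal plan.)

The minimum-cost plan:
  W1 to Waco: 65 × £1 = £65
  W1 to Fargo: 5 × £6 = £30
  W2 to Akron: 30 × £3 = £90
  W2 to Fargo: 20 × £9 = £180
Total cost = £365.
So W2→Fargo carries 20 units.

20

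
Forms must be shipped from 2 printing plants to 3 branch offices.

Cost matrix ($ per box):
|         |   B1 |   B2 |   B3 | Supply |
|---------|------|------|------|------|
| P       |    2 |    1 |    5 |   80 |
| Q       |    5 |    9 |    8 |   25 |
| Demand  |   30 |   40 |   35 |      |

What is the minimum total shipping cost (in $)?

350

Optimal allocation:
  P–B1: 5 × $2 = $10
  P–B2: 40 × $1 = $40
  P–B3: 35 × $5 = $175
  Q–B1: 25 × $5 = $125
Total = 10 + 40 + 175 + 125 = $350.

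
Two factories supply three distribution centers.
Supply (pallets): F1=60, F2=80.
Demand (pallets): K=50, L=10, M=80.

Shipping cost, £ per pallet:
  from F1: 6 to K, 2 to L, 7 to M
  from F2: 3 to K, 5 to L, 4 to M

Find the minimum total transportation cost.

A cheapest plan:
  F1 to K: 50 × £6 = £300
  F1 to L: 10 × £2 = £20
  F2 to M: 80 × £4 = £320
Total = 300 + 20 + 320 = £640.
(Supply check: F1 ships 60; F2 ships 80.)

640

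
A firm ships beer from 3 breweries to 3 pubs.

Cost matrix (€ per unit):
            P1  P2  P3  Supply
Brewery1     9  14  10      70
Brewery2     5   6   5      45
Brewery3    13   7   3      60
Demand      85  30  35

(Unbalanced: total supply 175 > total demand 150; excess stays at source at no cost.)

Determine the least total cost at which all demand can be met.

Optimal allocation:
  Brewery1–P1: 45 kegs
  Brewery2–P1: 40 kegs
  Brewery2–P2: 5 kegs
  Brewery3–P2: 25 kegs
  Brewery3–P3: 35 kegs
Total cost = €915.

915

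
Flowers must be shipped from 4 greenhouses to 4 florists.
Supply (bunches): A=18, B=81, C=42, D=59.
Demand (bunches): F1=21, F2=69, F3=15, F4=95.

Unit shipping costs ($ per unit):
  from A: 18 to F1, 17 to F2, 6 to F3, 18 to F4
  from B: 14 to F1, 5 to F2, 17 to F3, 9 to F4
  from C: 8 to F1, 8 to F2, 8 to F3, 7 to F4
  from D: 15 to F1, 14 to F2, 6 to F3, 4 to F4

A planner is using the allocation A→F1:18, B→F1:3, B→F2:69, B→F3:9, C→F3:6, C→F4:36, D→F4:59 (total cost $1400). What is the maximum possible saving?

Current plan cost = 18·18 + 3·14 + 69·5 + 9·17 + 6·8 + 36·7 + 59·4 = $1400.
Optimal plan:
  A→F1: 3 × $18 = $54
  A→F3: 15 × $6 = $90
  B→F2: 69 × $5 = $345
  B→F4: 12 × $9 = $108
  C→F1: 18 × $8 = $144
  C→F4: 24 × $7 = $168
  D→F4: 59 × $4 = $236
Optimal cost = $1145.
Saving = 1400 − 1145 = $255.

255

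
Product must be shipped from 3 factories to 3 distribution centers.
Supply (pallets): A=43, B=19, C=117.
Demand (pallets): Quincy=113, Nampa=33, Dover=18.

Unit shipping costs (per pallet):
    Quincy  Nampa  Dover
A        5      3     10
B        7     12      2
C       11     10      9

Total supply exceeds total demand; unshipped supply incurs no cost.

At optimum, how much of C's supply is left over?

15

Minimum-cost shipments:
  A to Quincy: 10 × 5 = 50
  A to Nampa: 33 × 3 = 99
  B to Quincy: 1 × 7 = 7
  B to Dover: 18 × 2 = 36
  C to Quincy: 102 × 11 = 1122
Total cost = 1314.
C ships 102 of its 117, leaving 15.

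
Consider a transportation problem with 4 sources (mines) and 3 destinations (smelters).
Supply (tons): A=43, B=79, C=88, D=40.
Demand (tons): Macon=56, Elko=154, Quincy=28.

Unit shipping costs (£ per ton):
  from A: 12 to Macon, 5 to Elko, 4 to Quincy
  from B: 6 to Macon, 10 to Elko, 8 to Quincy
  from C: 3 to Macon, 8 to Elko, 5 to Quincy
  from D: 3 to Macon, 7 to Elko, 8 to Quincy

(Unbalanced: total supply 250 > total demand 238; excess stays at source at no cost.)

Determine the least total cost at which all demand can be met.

An optimal shipping plan:
  A–Elko: 43 × £5 = £215
  B–Elko: 67 × £10 = £670
  C–Macon: 56 × £3 = £168
  C–Elko: 4 × £8 = £32
  C–Quincy: 28 × £5 = £140
  D–Elko: 40 × £7 = £280
Total = 215 + 670 + 168 + 32 + 140 + 280 = £1505.
(Supply check: A ships 43; B ships 67; C ships 88; D ships 40.)

1505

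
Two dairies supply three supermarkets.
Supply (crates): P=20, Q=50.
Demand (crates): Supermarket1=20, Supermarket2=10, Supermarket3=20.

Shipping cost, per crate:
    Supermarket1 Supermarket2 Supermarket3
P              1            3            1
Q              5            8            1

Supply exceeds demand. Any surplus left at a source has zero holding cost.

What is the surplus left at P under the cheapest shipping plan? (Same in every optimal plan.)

Minimum-cost shipments:
  P–Supermarket1: 10 × 1 = 10
  P–Supermarket2: 10 × 3 = 30
  Q–Supermarket1: 10 × 5 = 50
  Q–Supermarket3: 20 × 1 = 20
Total cost = 110.
P ships 20 of its 20, leaving 0.

0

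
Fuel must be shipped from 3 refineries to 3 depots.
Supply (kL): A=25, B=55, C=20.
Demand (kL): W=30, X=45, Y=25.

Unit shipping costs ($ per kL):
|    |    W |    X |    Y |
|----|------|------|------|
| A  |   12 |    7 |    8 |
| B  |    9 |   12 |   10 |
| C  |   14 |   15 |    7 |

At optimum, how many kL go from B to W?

30

Solving gives:
  A->X: 25 × $7 = $175
  B->W: 30 × $9 = $270
  B->X: 20 × $12 = $240
  B->Y: 5 × $10 = $50
  C->Y: 20 × $7 = $140
Total cost = $875.
So B→W carries 30 kL.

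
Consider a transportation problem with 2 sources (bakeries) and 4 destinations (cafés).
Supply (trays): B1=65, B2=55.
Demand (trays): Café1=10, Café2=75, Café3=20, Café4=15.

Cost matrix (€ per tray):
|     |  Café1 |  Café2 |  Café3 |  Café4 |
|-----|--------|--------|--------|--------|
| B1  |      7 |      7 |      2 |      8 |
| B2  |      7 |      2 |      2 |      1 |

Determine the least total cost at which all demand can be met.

450

One minimum-cost allocation:
  B1→Café1: 10 × €7 = €70
  B1→Café2: 35 × €7 = €245
  B1→Café3: 20 × €2 = €40
  B2→Café2: 40 × €2 = €80
  B2→Café4: 15 × €1 = €15
Total = 70 + 245 + 40 + 80 + 15 = €450.
(Supply check: B1 ships 65; B2 ships 55.)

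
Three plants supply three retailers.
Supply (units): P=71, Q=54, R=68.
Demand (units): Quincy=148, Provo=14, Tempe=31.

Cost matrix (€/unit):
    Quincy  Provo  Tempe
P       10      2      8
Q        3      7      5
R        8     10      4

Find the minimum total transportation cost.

A cheapest plan:
  P to Quincy: 57 × €10 = €570
  P to Provo: 14 × €2 = €28
  Q to Quincy: 54 × €3 = €162
  R to Quincy: 37 × €8 = €296
  R to Tempe: 31 × €4 = €124
Total = 570 + 28 + 162 + 296 + 124 = €1180.
(Supply check: P ships 71; Q ships 54; R ships 68.)

1180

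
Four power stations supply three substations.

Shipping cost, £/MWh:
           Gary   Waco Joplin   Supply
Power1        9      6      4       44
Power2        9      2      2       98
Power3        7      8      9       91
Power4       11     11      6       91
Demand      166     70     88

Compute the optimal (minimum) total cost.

An optimal shipping plan:
  Power1->Joplin: 44 MWh
  Power2->Waco: 70 MWh
  Power2->Joplin: 28 MWh
  Power3->Gary: 91 MWh
  Power4->Gary: 75 MWh
  Power4->Joplin: 16 MWh
Total cost = £1930.

1930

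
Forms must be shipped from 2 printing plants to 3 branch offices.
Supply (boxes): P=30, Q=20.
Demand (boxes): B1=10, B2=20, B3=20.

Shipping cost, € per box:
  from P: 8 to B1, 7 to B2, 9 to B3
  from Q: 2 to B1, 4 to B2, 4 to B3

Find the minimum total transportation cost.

290

One minimum-cost allocation:
  P–B2: 20 × €7 = €140
  P–B3: 10 × €9 = €90
  Q–B1: 10 × €2 = €20
  Q–B3: 10 × €4 = €40
Total = 140 + 90 + 20 + 40 = €290.
(Supply check: P ships 30; Q ships 20.)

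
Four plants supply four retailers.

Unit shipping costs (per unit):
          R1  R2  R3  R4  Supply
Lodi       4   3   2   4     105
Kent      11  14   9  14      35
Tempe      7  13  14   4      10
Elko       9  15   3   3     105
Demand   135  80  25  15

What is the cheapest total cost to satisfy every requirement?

1500

One minimum-cost allocation:
  Lodi–R1: 25 × 4 = 100
  Lodi–R2: 80 × 3 = 240
  Kent–R1: 35 × 11 = 385
  Tempe–R1: 10 × 7 = 70
  Elko–R1: 65 × 9 = 585
  Elko–R3: 25 × 3 = 75
  Elko–R4: 15 × 3 = 45
Total = 100 + 240 + 385 + 70 + 585 + 75 + 45 = 1500.
(Supply check: Lodi ships 105; Kent ships 35; Tempe ships 10; Elko ships 105.)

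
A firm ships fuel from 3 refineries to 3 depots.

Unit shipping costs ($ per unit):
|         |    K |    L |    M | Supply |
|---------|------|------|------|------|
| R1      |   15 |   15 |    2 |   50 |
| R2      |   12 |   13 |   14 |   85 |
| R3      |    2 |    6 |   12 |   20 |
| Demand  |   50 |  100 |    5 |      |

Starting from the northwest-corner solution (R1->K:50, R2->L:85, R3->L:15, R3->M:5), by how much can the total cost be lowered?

Current plan cost = 50·15 + 85·13 + 15·6 + 5·12 = $2005.
Optimal plan:
  R1–L: 45 × $15 = $675
  R1–M: 5 × $2 = $10
  R2–K: 30 × $12 = $360
  R2–L: 55 × $13 = $715
  R3–K: 20 × $2 = $40
Optimal cost = $1800.
Saving = 2005 − 1800 = $205.

205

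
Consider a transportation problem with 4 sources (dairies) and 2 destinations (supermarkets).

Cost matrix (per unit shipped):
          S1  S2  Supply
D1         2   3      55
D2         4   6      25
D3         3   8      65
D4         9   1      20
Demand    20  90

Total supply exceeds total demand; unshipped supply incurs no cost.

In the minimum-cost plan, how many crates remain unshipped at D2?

An optimal plan:
  D1–S2: 55 × 3 = 165
  D2–S2: 15 × 6 = 90
  D3–S1: 20 × 3 = 60
  D4–S2: 20 × 1 = 20
Total cost = 335.
D2 ships 15 of its 25, leaving 10.

10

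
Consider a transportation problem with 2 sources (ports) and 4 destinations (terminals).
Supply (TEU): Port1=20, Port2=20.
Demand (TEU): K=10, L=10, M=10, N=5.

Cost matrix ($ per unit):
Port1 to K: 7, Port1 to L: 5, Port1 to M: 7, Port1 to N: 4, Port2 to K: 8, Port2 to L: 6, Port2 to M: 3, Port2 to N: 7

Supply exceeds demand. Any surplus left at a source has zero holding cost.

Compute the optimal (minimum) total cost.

Optimal allocation:
  Port1–K: 10 × $7 = $70
  Port1–L: 5 × $5 = $25
  Port1–N: 5 × $4 = $20
  Port2–L: 5 × $6 = $30
  Port2–M: 10 × $3 = $30
Total = 70 + 25 + 20 + 30 + 30 = $175.

175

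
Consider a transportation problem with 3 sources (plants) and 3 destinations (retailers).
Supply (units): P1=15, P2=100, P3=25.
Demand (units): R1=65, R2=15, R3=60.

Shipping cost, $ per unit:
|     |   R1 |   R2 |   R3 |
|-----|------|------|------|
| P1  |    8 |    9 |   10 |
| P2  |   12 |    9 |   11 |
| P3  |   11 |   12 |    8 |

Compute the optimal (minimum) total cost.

1440

A cheapest plan:
  P1 to R1: 15 × $8 = $120
  P2 to R1: 50 × $12 = $600
  P2 to R2: 15 × $9 = $135
  P2 to R3: 35 × $11 = $385
  P3 to R3: 25 × $8 = $200
Total = 120 + 600 + 135 + 385 + 200 = $1440.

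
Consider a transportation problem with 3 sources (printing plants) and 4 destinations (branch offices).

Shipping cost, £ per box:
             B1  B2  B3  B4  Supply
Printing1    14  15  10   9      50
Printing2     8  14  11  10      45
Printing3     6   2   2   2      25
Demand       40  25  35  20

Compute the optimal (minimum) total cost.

An optimal shipping plan:
  Printing1 to B3: 30 × £10 = £300
  Printing1 to B4: 20 × £9 = £180
  Printing2 to B1: 40 × £8 = £320
  Printing2 to B3: 5 × £11 = £55
  Printing3 to B2: 25 × £2 = £50
Total = 300 + 180 + 320 + 55 + 50 = £905.
(Supply check: Printing1 ships 50; Printing2 ships 45; Printing3 ships 25.)

905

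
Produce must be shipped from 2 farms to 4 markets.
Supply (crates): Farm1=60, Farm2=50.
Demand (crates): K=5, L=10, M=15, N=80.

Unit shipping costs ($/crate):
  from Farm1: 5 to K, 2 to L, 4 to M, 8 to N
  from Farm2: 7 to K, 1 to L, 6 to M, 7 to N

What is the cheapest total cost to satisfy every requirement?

695

A cheapest plan:
  Farm1→K: 5 crates
  Farm1→L: 10 crates
  Farm1→M: 15 crates
  Farm1→N: 30 crates
  Farm2→N: 50 crates
Total cost = $695.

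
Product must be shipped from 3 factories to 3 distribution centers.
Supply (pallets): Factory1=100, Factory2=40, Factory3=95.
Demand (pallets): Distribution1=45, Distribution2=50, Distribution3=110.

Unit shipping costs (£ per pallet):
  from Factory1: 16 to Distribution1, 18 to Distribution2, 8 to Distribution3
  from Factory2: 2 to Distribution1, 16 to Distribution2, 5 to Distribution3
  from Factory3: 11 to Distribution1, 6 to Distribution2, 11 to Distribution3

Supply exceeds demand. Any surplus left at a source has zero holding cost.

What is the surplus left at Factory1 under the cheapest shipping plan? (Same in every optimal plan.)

0

An optimal plan:
  Factory1 to Distribution3: 100 × £8 = £800
  Factory2 to Distribution1: 40 × £2 = £80
  Factory3 to Distribution1: 5 × £11 = £55
  Factory3 to Distribution2: 50 × £6 = £300
  Factory3 to Distribution3: 10 × £11 = £110
Total cost = £1345.
Factory1 ships 100 of its 100, leaving 0.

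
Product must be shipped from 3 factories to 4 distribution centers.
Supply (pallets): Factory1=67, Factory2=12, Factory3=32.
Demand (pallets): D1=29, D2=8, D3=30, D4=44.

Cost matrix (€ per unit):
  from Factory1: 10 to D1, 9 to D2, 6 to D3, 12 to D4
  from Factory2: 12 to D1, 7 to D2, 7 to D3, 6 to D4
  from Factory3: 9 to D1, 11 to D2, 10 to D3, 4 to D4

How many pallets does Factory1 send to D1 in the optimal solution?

Optimal shipments:
  Factory1 to D1: 29 × €10 = €290
  Factory1 to D2: 8 × €9 = €72
  Factory1 to D3: 30 × €6 = €180
  Factory2 to D4: 12 × €6 = €72
  Factory3 to D4: 32 × €4 = €128
Total cost = €742.
So Factory1→D1 carries 29 pallets.

29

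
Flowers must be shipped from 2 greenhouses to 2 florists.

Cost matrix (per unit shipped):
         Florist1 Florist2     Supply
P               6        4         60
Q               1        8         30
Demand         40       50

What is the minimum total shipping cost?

290

One minimum-cost allocation:
  P to Florist1: 10 × 6 = 60
  P to Florist2: 50 × 4 = 200
  Q to Florist1: 30 × 1 = 30
Total = 60 + 200 + 30 = 290.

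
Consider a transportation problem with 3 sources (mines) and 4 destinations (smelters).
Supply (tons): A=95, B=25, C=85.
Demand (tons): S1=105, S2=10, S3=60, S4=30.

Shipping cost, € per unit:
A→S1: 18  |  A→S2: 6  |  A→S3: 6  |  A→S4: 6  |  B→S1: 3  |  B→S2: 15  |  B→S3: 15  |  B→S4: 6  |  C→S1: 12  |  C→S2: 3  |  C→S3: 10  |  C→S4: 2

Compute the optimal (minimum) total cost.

An optimal shipping plan:
  A→S2: 10 × €6 = €60
  A→S3: 60 × €6 = €360
  A→S4: 25 × €6 = €150
  B→S1: 25 × €3 = €75
  C→S1: 80 × €12 = €960
  C→S4: 5 × €2 = €10
Total = 60 + 360 + 150 + 75 + 960 + 10 = €1615.

1615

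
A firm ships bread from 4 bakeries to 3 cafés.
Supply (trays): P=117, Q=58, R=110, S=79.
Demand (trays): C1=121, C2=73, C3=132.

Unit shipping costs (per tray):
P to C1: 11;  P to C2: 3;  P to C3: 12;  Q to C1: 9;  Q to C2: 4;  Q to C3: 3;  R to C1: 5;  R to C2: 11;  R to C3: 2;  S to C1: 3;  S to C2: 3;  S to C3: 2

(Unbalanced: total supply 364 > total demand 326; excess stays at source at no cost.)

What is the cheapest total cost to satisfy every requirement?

Optimal allocation:
  P to C1: 6 × 11 = 66
  P to C2: 73 × 3 = 219
  Q to C3: 58 × 3 = 174
  R to C1: 36 × 5 = 180
  R to C3: 74 × 2 = 148
  S to C1: 79 × 3 = 237
Total = 66 + 219 + 174 + 180 + 148 + 237 = 1024.
(Supply check: P ships 79; Q ships 58; R ships 110; S ships 79.)

1024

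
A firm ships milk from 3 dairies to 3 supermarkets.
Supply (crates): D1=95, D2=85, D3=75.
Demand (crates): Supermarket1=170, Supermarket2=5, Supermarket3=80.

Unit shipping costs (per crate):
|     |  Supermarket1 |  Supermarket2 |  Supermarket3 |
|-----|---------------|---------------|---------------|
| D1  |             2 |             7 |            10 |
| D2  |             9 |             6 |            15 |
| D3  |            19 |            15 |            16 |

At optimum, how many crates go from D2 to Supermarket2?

5

Optimal shipments:
  D1→Supermarket1: 95 × 2 = 190
  D2→Supermarket1: 75 × 9 = 675
  D2→Supermarket2: 5 × 6 = 30
  D2→Supermarket3: 5 × 15 = 75
  D3→Supermarket3: 75 × 16 = 1200
Total cost = 2170.
So D2→Supermarket2 carries 5 crates.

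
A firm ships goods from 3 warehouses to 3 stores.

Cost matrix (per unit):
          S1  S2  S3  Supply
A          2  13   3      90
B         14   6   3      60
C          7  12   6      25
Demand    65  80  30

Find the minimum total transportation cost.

A cheapest plan:
  A–S1: 65 × 2 = 130
  A–S3: 25 × 3 = 75
  B–S2: 60 × 6 = 360
  C–S2: 20 × 12 = 240
  C–S3: 5 × 6 = 30
Total = 130 + 75 + 360 + 240 + 30 = 835.

835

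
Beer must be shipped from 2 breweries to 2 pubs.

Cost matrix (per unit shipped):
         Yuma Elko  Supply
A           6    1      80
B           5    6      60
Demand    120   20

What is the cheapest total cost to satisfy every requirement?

680

A cheapest plan:
  A->Yuma: 60 × 6 = 360
  A->Elko: 20 × 1 = 20
  B->Yuma: 60 × 5 = 300
Total = 360 + 20 + 300 = 680.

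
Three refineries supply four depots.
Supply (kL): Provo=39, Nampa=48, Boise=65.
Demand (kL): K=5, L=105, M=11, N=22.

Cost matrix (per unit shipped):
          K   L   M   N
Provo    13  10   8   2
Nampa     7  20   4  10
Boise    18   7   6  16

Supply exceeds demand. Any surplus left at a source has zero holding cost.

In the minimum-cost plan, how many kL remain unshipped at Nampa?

9

Minimum-cost shipments:
  Provo->L: 39 × 10 = 390
  Nampa->K: 5 × 7 = 35
  Nampa->L: 1 × 20 = 20
  Nampa->M: 11 × 4 = 44
  Nampa->N: 22 × 10 = 220
  Boise->L: 65 × 7 = 455
Total cost = 1164.
Nampa ships 39 of its 48, leaving 9.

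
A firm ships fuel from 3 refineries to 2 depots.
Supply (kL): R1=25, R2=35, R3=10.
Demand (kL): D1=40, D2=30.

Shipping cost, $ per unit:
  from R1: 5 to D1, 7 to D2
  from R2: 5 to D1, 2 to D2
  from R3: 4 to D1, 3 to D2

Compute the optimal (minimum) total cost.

An optimal shipping plan:
  R1–D1: 25 × $5 = $125
  R2–D1: 5 × $5 = $25
  R2–D2: 30 × $2 = $60
  R3–D1: 10 × $4 = $40
Total = 125 + 25 + 60 + 40 = $250.

250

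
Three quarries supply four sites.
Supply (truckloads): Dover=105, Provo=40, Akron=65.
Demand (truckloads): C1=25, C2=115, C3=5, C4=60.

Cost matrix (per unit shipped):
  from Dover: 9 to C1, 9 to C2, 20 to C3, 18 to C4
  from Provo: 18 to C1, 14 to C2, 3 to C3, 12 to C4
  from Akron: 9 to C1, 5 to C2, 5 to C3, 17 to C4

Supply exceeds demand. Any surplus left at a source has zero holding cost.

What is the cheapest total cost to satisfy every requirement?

1885

A cheapest plan:
  Dover->C1: 25 × 9 = 225
  Dover->C2: 50 × 9 = 450
  Dover->C4: 25 × 18 = 450
  Provo->C3: 5 × 3 = 15
  Provo->C4: 35 × 12 = 420
  Akron->C2: 65 × 5 = 325
Total = 225 + 450 + 450 + 15 + 420 + 325 = 1885.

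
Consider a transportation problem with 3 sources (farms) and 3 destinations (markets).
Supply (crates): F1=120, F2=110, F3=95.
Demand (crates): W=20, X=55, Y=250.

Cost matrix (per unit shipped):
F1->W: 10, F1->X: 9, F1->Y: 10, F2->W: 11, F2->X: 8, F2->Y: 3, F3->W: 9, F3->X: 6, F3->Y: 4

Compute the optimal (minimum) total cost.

1855

Optimal allocation:
  F1→W: 20 × 10 = 200
  F1→X: 55 × 9 = 495
  F1→Y: 45 × 10 = 450
  F2→Y: 110 × 3 = 330
  F3→Y: 95 × 4 = 380
Total = 200 + 495 + 450 + 330 + 380 = 1855.
(Supply check: F1 ships 120; F2 ships 110; F3 ships 95.)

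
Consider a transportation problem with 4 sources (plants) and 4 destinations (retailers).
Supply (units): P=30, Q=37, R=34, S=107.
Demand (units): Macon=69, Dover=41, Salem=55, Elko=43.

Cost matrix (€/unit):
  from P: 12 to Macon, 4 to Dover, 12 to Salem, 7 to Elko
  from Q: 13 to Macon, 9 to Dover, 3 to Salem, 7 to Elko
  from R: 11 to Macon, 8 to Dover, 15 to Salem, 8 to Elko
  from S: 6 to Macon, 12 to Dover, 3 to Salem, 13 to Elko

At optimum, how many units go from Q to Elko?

Solving gives:
  P–Dover: 30 × €4 = €120
  Q–Salem: 17 × €3 = €51
  Q–Elko: 20 × €7 = €140
  R–Dover: 11 × €8 = €88
  R–Elko: 23 × €8 = €184
  S–Macon: 69 × €6 = €414
  S–Salem: 38 × €3 = €114
Total cost = €1111.
So Q→Elko carries 20 units.

20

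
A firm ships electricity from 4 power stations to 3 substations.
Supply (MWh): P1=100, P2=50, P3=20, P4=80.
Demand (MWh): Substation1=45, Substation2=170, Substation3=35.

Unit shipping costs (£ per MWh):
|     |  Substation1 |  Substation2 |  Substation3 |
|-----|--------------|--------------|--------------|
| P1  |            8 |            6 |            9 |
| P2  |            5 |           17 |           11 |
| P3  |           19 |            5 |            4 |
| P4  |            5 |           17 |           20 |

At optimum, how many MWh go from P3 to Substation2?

20

Optimal shipments:
  P1–Substation2: 100 × £6 = £600
  P2–Substation2: 15 × £17 = £255
  P2–Substation3: 35 × £11 = £385
  P3–Substation2: 20 × £5 = £100
  P4–Substation1: 45 × £5 = £225
  P4–Substation2: 35 × £17 = £595
Total cost = £2160.
So P3→Substation2 carries 20 MWh.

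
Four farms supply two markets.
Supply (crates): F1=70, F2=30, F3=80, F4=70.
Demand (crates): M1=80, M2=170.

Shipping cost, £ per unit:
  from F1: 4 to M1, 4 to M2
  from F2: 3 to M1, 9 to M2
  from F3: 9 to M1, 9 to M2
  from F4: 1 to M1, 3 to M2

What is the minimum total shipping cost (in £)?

1200

An optimal shipping plan:
  F1–M2: 70 × £4 = £280
  F2–M1: 30 × £3 = £90
  F3–M2: 80 × £9 = £720
  F4–M1: 50 × £1 = £50
  F4–M2: 20 × £3 = £60
Total = 280 + 90 + 720 + 50 + 60 = £1200.
(Supply check: F1 ships 70; F2 ships 30; F3 ships 80; F4 ships 70.)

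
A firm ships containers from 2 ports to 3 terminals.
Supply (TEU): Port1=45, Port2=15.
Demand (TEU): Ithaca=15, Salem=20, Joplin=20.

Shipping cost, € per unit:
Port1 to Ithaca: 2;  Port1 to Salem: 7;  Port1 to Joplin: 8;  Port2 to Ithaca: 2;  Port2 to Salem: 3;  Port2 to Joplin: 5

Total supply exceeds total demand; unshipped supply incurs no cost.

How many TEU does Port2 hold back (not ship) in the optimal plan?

An optimal plan:
  Port1->Ithaca: 15 × €2 = €30
  Port1->Salem: 5 × €7 = €35
  Port1->Joplin: 20 × €8 = €160
  Port2->Salem: 15 × €3 = €45
Total cost = €270.
Port2 ships 15 of its 15, leaving 0.

0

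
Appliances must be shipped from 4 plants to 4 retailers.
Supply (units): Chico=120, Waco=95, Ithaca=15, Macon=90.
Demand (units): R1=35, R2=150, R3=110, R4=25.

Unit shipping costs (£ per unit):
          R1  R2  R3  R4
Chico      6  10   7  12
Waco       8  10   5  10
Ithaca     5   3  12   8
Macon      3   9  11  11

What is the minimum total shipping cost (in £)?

2325

An optimal shipping plan:
  Chico→R2: 80 × £10 = £800
  Chico→R3: 40 × £7 = £280
  Waco→R3: 70 × £5 = £350
  Waco→R4: 25 × £10 = £250
  Ithaca→R2: 15 × £3 = £45
  Macon→R1: 35 × £3 = £105
  Macon→R2: 55 × £9 = £495
Total = 800 + 280 + 350 + 250 + 45 + 105 + 495 = £2325.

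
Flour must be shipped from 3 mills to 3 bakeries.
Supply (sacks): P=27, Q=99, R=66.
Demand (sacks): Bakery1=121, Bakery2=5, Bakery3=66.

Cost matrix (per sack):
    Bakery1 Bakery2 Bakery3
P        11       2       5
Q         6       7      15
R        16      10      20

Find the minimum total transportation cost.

A cheapest plan:
  P→Bakery3: 27 sacks
  Q→Bakery1: 99 sacks
  R→Bakery1: 22 sacks
  R→Bakery2: 5 sacks
  R→Bakery3: 39 sacks
Total cost = 1911.
(Supply check: P ships 27; Q ships 99; R ships 66.)

1911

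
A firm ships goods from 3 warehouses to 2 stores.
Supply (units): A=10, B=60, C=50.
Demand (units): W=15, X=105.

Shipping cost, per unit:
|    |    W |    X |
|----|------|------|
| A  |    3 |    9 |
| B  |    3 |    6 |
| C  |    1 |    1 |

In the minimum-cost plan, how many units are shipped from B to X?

55

The minimum-cost plan:
  A–W: 10 × 3 = 30
  B–W: 5 × 3 = 15
  B–X: 55 × 6 = 330
  C–X: 50 × 1 = 50
Total cost = 425.
So B→X carries 55 units.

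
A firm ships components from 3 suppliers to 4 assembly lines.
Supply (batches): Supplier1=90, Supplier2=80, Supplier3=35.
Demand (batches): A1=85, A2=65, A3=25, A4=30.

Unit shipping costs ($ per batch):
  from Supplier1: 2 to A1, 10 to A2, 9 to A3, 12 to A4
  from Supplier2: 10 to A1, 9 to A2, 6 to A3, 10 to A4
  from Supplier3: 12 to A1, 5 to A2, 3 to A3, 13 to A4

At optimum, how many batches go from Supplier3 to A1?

Solving gives:
  Supplier1–A1: 85 batches
  Supplier1–A2: 5 batches
  Supplier2–A2: 25 batches
  Supplier2–A3: 25 batches
  Supplier2–A4: 30 batches
  Supplier3–A2: 35 batches
Total cost = $1070.
The route Supplier3→A1 is not used.

0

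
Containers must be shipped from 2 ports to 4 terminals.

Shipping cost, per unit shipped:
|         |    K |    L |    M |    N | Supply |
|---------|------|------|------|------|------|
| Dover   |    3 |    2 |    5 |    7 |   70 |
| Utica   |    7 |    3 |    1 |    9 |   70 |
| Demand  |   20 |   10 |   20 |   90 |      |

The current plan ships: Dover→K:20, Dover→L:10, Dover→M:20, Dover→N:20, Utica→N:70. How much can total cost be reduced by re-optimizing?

130

Current plan cost = 20·3 + 10·2 + 20·5 + 20·7 + 70·9 = 950.
Optimal plan:
  Dover–K: 20 × 3 = 60
  Dover–N: 50 × 7 = 350
  Utica–L: 10 × 3 = 30
  Utica–M: 20 × 1 = 20
  Utica–N: 40 × 9 = 360
Optimal cost = 820.
Saving = 950 − 820 = 130.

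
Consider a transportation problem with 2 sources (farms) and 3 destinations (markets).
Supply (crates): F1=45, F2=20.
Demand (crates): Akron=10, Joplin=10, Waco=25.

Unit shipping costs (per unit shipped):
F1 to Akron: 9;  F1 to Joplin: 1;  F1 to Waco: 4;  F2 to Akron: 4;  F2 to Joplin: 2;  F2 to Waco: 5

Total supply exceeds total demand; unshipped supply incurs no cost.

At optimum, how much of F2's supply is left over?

Minimum-cost shipments:
  F1 to Joplin: 10 × 1 = 10
  F1 to Waco: 25 × 4 = 100
  F2 to Akron: 10 × 4 = 40
Total cost = 150.
F2 ships 10 of its 20, leaving 10.

10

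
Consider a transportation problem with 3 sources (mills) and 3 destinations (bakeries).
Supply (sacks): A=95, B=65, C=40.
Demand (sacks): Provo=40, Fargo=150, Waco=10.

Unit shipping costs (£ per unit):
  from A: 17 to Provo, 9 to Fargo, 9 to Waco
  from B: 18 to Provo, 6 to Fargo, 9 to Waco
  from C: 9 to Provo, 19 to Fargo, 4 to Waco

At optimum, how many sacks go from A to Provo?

Solving gives:
  A→Fargo: 85 × £9 = £765
  A→Waco: 10 × £9 = £90
  B→Fargo: 65 × £6 = £390
  C→Provo: 40 × £9 = £360
Total cost = £1605.
The route A→Provo is not used.

0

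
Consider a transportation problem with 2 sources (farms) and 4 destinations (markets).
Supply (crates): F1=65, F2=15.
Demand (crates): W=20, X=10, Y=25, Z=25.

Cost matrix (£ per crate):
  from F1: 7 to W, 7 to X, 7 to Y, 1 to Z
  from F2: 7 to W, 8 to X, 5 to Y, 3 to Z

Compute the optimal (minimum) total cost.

One minimum-cost allocation:
  F1->W: 20 × £7 = £140
  F1->X: 10 × £7 = £70
  F1->Y: 10 × £7 = £70
  F1->Z: 25 × £1 = £25
  F2->Y: 15 × £5 = £75
Total = 140 + 70 + 70 + 25 + 75 = £380.

380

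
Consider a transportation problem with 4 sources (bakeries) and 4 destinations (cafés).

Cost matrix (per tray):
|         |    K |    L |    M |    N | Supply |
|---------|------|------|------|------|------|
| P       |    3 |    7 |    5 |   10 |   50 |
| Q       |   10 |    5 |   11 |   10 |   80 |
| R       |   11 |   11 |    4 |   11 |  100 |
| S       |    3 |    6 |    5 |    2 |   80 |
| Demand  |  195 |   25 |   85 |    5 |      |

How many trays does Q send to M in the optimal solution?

0

The minimum-cost plan:
  P to K: 50 trays
  Q to K: 55 trays
  Q to L: 25 trays
  R to K: 15 trays
  R to M: 85 trays
  S to K: 75 trays
  S to N: 5 trays
Total cost = 1565.
The route Q→M is not used.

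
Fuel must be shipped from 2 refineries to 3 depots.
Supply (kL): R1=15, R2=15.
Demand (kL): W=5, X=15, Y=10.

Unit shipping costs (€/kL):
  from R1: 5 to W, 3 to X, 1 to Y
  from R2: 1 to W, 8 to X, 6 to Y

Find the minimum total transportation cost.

110

One minimum-cost allocation:
  R1 to X: 5 × €3 = €15
  R1 to Y: 10 × €1 = €10
  R2 to W: 5 × €1 = €5
  R2 to X: 10 × €8 = €80
Total = 15 + 10 + 5 + 80 = €110.
(Supply check: R1 ships 15; R2 ships 15.)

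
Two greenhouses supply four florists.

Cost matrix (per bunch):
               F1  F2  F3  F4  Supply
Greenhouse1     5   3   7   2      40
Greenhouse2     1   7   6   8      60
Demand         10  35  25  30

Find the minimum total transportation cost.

Optimal allocation:
  Greenhouse1->F2: 10 × 3 = 30
  Greenhouse1->F4: 30 × 2 = 60
  Greenhouse2->F1: 10 × 1 = 10
  Greenhouse2->F2: 25 × 7 = 175
  Greenhouse2->F3: 25 × 6 = 150
Total = 30 + 60 + 10 + 175 + 150 = 425.

425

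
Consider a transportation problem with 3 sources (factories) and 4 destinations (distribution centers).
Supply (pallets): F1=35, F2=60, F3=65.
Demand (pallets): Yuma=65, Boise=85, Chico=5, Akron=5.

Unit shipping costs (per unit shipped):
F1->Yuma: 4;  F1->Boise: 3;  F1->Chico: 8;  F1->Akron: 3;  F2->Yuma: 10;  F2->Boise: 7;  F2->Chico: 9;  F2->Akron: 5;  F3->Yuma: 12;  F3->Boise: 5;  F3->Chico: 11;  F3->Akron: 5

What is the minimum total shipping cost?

An optimal shipping plan:
  F1–Yuma: 35 pallets
  F2–Yuma: 30 pallets
  F2–Boise: 20 pallets
  F2–Chico: 5 pallets
  F2–Akron: 5 pallets
  F3–Boise: 65 pallets
Total cost = 975.

975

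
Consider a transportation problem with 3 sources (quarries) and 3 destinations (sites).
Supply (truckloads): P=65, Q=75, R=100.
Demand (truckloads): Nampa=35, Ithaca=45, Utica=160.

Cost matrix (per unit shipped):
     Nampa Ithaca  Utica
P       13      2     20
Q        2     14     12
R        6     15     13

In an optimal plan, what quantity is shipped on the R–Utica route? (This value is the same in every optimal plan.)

100

Solving gives:
  P→Ithaca: 45 truckloads
  P→Utica: 20 truckloads
  Q→Nampa: 35 truckloads
  Q→Utica: 40 truckloads
  R→Utica: 100 truckloads
Total cost = 2340.
So R→Utica carries 100 truckloads.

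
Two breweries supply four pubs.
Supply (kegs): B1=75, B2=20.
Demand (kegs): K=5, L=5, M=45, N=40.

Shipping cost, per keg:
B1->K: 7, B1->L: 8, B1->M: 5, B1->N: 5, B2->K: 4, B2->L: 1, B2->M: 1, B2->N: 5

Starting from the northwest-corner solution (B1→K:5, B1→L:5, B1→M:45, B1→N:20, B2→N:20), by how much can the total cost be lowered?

95

Current plan cost = 5·7 + 5·8 + 45·5 + 20·5 + 20·5 = 500.
Optimal plan:
  B1->K: 5 kegs
  B1->M: 30 kegs
  B1->N: 40 kegs
  B2->L: 5 kegs
  B2->M: 15 kegs
Optimal cost = 405.
Saving = 500 − 405 = 95.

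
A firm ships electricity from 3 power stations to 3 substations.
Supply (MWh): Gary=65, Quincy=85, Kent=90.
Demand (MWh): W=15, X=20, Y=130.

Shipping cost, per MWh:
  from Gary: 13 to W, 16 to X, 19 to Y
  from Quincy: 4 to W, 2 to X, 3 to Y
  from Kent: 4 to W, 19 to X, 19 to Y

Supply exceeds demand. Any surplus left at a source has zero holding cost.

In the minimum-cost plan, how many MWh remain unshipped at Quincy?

0

Minimum-cost shipments:
  Gary->X: 20 MWh
  Quincy->Y: 85 MWh
  Kent->W: 15 MWh
  Kent->Y: 45 MWh
Total cost = 1490.
Quincy ships 85 of its 85, leaving 0.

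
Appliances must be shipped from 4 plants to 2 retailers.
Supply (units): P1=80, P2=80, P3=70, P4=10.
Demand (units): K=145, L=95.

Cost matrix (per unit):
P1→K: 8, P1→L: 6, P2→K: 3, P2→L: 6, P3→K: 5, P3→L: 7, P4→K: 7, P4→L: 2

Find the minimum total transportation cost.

1100

Optimal allocation:
  P1–L: 80 × 6 = 480
  P2–K: 80 × 3 = 240
  P3–K: 65 × 5 = 325
  P3–L: 5 × 7 = 35
  P4–L: 10 × 2 = 20
Total = 480 + 240 + 325 + 35 + 20 = 1100.
(Supply check: P1 ships 80; P2 ships 80; P3 ships 70; P4 ships 10.)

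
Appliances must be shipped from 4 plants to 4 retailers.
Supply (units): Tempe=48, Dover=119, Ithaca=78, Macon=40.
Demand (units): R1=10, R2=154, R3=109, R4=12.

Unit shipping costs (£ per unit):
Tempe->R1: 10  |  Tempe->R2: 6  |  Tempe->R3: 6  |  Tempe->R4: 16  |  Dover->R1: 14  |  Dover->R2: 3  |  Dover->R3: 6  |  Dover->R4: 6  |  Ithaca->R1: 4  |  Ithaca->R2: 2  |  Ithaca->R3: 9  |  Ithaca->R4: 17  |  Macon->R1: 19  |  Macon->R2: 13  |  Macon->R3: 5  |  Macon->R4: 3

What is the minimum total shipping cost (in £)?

1096

One minimum-cost allocation:
  Tempe to R3: 48 × £6 = £288
  Dover to R2: 86 × £3 = £258
  Dover to R3: 33 × £6 = £198
  Ithaca to R1: 10 × £4 = £40
  Ithaca to R2: 68 × £2 = £136
  Macon to R3: 28 × £5 = £140
  Macon to R4: 12 × £3 = £36
Total = 288 + 258 + 198 + 40 + 136 + 140 + 36 = £1096.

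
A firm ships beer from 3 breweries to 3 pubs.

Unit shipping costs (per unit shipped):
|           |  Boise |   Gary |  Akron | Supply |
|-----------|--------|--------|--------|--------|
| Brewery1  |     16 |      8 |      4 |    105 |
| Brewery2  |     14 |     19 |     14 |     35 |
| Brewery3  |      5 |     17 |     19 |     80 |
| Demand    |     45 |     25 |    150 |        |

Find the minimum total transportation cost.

1750

One minimum-cost allocation:
  Brewery1 to Akron: 105 × 4 = 420
  Brewery2 to Akron: 35 × 14 = 490
  Brewery3 to Boise: 45 × 5 = 225
  Brewery3 to Gary: 25 × 17 = 425
  Brewery3 to Akron: 10 × 19 = 190
Total = 420 + 490 + 225 + 425 + 190 = 1750.
(Supply check: Brewery1 ships 105; Brewery2 ships 35; Brewery3 ships 80.)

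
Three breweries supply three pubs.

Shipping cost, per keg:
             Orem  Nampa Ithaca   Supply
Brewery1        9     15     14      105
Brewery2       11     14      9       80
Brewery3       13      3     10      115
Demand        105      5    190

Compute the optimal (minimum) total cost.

A cheapest plan:
  Brewery1 to Orem: 105 × 9 = 945
  Brewery2 to Ithaca: 80 × 9 = 720
  Brewery3 to Nampa: 5 × 3 = 15
  Brewery3 to Ithaca: 110 × 10 = 1100
Total = 945 + 720 + 15 + 1100 = 2780.

2780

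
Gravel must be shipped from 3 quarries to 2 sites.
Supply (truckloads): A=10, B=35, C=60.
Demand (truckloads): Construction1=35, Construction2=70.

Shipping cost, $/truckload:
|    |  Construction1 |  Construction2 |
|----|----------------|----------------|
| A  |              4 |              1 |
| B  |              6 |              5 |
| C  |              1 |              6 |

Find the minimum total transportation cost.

A cheapest plan:
  A to Construction2: 10 × $1 = $10
  B to Construction2: 35 × $5 = $175
  C to Construction1: 35 × $1 = $35
  C to Construction2: 25 × $6 = $150
Total = 10 + 175 + 35 + 150 = $370.

370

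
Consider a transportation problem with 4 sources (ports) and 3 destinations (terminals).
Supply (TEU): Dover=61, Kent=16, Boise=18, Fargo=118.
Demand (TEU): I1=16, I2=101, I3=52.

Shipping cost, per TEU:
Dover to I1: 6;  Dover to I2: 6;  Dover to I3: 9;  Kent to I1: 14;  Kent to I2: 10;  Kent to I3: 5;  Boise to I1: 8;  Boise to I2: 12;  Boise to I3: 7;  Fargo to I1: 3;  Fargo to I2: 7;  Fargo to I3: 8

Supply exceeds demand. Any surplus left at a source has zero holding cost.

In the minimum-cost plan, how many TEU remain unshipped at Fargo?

44

An optimal plan:
  Dover to I2: 61 × 6 = 366
  Kent to I3: 16 × 5 = 80
  Boise to I3: 18 × 7 = 126
  Fargo to I1: 16 × 3 = 48
  Fargo to I2: 40 × 7 = 280
  Fargo to I3: 18 × 8 = 144
Total cost = 1044.
Fargo ships 74 of its 118, leaving 44.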